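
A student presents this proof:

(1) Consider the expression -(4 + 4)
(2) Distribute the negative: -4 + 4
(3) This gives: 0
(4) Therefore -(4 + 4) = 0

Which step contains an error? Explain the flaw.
Step 2: Distribute the negative: -4 + 4

Step 2 incorrectly distributes the negative sign. The correct distribution is -(4 + 4) = -4 - 4 = -8. The negative must be applied to both terms, not just the first. The error treats -(4 + 4) as -4 + 4, which equals 0 instead of -8.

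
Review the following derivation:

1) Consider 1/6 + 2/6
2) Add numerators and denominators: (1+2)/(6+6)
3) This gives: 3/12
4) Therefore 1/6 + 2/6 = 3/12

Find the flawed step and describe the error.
Step 2: Add numerators and denominators: (1+2)/(6+6)

Step 2 incorrectly adds fractions by separately adding numerators and denominators. This is wrong. The correct method requires a common denominator: 1/6 + 2/6 = (1×6 + 2×6)/(6×6) = 18/36 = 1/2. The method used gives 3/12, which is different.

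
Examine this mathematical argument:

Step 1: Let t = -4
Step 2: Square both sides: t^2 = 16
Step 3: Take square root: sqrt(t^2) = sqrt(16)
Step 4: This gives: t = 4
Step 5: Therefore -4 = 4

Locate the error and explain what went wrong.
Step 4: This gives: t = 4

Step 4 incorrectly states that sqrt(t^2) = t. The correct identity is sqrt(t^2) = |t|. Since t = -4 < 0, we have sqrt(t^2) = |-4| = 4, not t = -4.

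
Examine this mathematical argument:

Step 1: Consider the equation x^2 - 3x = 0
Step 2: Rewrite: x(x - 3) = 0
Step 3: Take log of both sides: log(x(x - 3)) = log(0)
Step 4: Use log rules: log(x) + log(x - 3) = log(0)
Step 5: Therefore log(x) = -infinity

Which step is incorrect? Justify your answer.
Step 3: Take log of both sides: log(x(x - 3)) = log(0)

Step 3 takes the logarithm of both sides, resulting in log(0) on the right side. The logarithm is only defined for positive numbers; log(0) is undefined (approaches negative infinity). This operation is invalid.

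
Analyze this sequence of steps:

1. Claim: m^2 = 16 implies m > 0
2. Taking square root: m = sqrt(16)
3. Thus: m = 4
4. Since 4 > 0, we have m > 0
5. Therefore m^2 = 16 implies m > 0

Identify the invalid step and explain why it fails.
Step 2: Taking square root: m = sqrt(16)

Step 2 takes the square root and assumes the positive root only. The equation m^2 = 16 actually has two solutions: m = 4 and m = -4. The proof silently assumes m > 0 without justification, then uses this assumption to conclude m > 0, which is circular. The counterexample m = -4 shows the claim is false.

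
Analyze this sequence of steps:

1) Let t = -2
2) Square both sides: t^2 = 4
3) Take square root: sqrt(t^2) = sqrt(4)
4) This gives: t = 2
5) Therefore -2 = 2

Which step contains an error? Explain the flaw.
Step 4: This gives: t = 2

Step 4 incorrectly states that sqrt(t^2) = t. The correct identity is sqrt(t^2) = |t|. Since t = -2 < 0, we have sqrt(t^2) = |-2| = 2, not t = -2.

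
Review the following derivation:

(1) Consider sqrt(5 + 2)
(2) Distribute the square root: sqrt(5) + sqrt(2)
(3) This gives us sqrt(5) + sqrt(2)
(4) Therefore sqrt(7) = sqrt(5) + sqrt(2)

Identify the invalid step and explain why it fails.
Step 2: Distribute the square root: sqrt(5) + sqrt(2)

Step 2 incorrectly 'distributes' the square root over addition. The square root function does not distribute: sqrt(a + b) ≠ sqrt(a) + sqrt(b). In fact, sqrt(5 + 2) = sqrt(7) ≈ 2.6458, while sqrt(5) + sqrt(2) ≈ 3.6503.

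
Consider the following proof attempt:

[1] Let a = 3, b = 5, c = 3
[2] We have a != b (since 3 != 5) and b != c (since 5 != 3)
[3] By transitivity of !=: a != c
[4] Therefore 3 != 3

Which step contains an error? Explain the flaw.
Step 3: By transitivity of !=: a != c

Step 3 incorrectly applies transitivity to the '!=' relation. Transitivity states: if a R b and b R c, then a R c. However, '!=' is not transitive. Counterexample: 3 != 5 and 5 != 3, but 3 = 3 (both equal 3). Transitivity holds for relations like <, <=, =, but not for !=.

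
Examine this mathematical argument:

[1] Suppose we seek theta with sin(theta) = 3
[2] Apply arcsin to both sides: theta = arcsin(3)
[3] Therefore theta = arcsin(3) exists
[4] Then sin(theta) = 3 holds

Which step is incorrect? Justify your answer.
Step 2: Apply arcsin to both sides: theta = arcsin(3)

Step 2 applies arcsin to 3. However, arcsin(x) is only defined for x in [-1, 1] because sin(theta) can only produce values in that range. Since |3| > 1, arcsin(3) is undefined. There is no angle whose sine equals 3.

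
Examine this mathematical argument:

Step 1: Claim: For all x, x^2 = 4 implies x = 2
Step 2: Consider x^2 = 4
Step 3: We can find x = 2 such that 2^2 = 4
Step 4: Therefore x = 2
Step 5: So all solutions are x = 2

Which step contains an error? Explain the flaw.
Step 4: Therefore x = 2

Step 4 incorrectly concludes that x = 2 is the only solution. The proof shows that x = 2 is A solution (existence), but does not show it is the ONLY solution (uniqueness). In fact, x = -2 is also a solution since (-2)^2 = 4. Finding one solution doesn't prove there are no others.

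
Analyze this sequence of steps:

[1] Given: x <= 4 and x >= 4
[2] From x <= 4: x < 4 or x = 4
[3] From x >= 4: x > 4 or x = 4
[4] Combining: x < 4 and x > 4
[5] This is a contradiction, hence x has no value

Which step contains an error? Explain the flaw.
Step 4: Combining: x < 4 and x > 4

Step 4 incorrectly combines the conditions. From x <= 4 and x >= 4, the intersection is x = 4. The error treats the 'or' cases as 'and' requirements. The correct conclusion is that x = 4 is the unique solution, not that no solution exists.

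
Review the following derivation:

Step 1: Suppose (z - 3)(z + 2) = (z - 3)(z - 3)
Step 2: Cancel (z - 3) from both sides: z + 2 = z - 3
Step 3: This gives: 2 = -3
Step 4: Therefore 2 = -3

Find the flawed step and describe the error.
Step 2: Cancel (z - 3) from both sides: z + 2 = z - 3

Step 2 cancels (z - 3) from both sides. This is only valid if (z - 3) ≠ 0, i.e., z ≠ 3. When z = 3, both sides equal zero regardless of the other factors. The correct approach requires considering z = 3 as a separate case.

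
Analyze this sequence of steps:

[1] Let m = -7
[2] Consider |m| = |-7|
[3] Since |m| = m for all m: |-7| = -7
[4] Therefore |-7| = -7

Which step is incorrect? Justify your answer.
Step 3: Since |m| = m for all m: |-7| = -7

Step 3 incorrectly states that |m| = m for all m. The correct definition is |m| = m when m >= 0, and |m| = -m when m < 0. Since -7 < 0, we have |-7| = -(-7) = 7, not -7.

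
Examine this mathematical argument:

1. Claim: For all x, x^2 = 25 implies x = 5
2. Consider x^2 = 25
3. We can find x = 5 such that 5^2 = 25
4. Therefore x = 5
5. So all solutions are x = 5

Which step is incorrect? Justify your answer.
Step 4: Therefore x = 5

Step 4 incorrectly concludes that x = 5 is the only solution. The proof shows that x = 5 is A solution (existence), but does not show it is the ONLY solution (uniqueness). In fact, x = -5 is also a solution since (-5)^2 = 25. Finding one solution doesn't prove there are no others.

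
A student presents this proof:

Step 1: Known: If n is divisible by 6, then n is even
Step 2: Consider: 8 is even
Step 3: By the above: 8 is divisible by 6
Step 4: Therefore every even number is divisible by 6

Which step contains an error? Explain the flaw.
Step 3: By the above: 8 is divisible by 6

Step 3 commits the fallacy of affirming the consequent. The known fact 'divisible by 6 → even' does NOT imply 'even → divisible by 6'. That would be the converse, which is false. For example, 8 is even but 8 ÷ 6 = 1.33, which is not an integer.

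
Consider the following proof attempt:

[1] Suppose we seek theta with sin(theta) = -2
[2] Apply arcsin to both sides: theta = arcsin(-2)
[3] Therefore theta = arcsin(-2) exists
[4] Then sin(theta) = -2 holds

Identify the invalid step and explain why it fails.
Step 2: Apply arcsin to both sides: theta = arcsin(-2)

Step 2 applies arcsin to -2. However, arcsin(x) is only defined for x in [-1, 1] because sin(theta) can only produce values in that range. Since |-2| > 1, arcsin(-2) is undefined. There is no angle whose sine equals -2.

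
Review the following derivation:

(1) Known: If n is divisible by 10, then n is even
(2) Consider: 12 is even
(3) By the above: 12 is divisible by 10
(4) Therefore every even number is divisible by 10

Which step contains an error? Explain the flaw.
Step 3: By the above: 12 is divisible by 10

Step 3 commits the fallacy of affirming the consequent. The known fact 'divisible by 10 → even' does NOT imply 'even → divisible by 10'. That would be the converse, which is false. For example, 12 is even but 12 ÷ 10 = 1.20, which is not an integer.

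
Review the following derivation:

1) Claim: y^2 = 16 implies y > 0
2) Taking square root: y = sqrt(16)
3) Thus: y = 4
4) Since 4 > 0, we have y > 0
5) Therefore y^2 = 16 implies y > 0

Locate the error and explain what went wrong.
Step 2: Taking square root: y = sqrt(16)

Step 2 takes the square root and assumes the positive root only. The equation y^2 = 16 actually has two solutions: y = 4 and y = -4. The proof silently assumes y > 0 without justification, then uses this assumption to conclude y > 0, which is circular. The counterexample y = -4 shows the claim is false.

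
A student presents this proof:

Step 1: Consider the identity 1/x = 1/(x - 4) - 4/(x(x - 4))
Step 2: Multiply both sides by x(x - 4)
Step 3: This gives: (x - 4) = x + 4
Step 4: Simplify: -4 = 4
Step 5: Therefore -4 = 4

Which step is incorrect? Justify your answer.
Step 3: This gives: (x - 4) = x + 4

Step 3 makes a sign error when clearing denominators. Multiplying -4/(x(x - 4)) by x(x - 4) gives -4, not +4. The correct result is (x - 4) = x - 4, which is trivially true, not (x - 4) = x + 4. (Step 1 is a valid identity: 1/(x - 4) - 4/(x(x - 4)) = (x - 4)/(x(x - 4)) = 1/x.)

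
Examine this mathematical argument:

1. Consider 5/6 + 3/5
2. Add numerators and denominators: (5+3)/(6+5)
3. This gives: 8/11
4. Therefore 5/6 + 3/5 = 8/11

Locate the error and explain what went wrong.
Step 2: Add numerators and denominators: (5+3)/(6+5)

Step 2 incorrectly adds fractions by separately adding numerators and denominators. This is wrong. The correct method requires a common denominator: 5/6 + 3/5 = (5×5 + 3×6)/(6×5) = 43/30 = 43/30. The method used gives 8/11, which is different.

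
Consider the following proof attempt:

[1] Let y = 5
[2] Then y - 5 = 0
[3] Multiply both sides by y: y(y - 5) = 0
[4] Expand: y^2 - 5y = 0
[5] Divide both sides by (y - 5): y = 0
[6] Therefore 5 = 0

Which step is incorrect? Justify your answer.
Step 5: Divide both sides by (y - 5): y = 0

Step 5 divides both sides by (y - 5). However, since y = 5, we have (y - 5) = 0. Division by zero is undefined, making this step invalid.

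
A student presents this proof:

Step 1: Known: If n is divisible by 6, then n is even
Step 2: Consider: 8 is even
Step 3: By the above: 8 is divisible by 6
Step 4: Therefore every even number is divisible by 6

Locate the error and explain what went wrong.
Step 3: By the above: 8 is divisible by 6

Step 3 commits the fallacy of affirming the consequent. The known fact 'divisible by 6 → even' does NOT imply 'even → divisible by 6'. That would be the converse, which is false. For example, 8 is even but 8 ÷ 6 = 1.33, which is not an integer.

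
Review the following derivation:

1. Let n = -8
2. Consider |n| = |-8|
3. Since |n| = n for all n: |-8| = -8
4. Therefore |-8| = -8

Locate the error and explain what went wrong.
Step 3: Since |n| = n for all n: |-8| = -8

Step 3 incorrectly states that |n| = n for all n. The correct definition is |n| = n when n >= 0, and |n| = -n when n < 0. Since -8 < 0, we have |-8| = -(-8) = 8, not -8.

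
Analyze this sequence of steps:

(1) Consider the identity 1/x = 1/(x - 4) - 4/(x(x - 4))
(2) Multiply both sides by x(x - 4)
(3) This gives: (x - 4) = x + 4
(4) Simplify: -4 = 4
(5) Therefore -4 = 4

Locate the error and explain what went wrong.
Step 3: This gives: (x - 4) = x + 4

Step 3 makes a sign error when clearing denominators. Multiplying -4/(x(x - 4)) by x(x - 4) gives -4, not +4. The correct result is (x - 4) = x - 4, which is trivially true, not (x - 4) = x + 4. (Step 1 is a valid identity: 1/(x - 4) - 4/(x(x - 4)) = (x - 4)/(x(x - 4)) = 1/x.)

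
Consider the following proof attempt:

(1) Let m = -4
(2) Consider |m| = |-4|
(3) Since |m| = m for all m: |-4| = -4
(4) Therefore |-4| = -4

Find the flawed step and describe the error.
Step 3: Since |m| = m for all m: |-4| = -4

Step 3 incorrectly states that |m| = m for all m. The correct definition is |m| = m when m >= 0, and |m| = -m when m < 0. Since -4 < 0, we have |-4| = -(-4) = 4, not -4.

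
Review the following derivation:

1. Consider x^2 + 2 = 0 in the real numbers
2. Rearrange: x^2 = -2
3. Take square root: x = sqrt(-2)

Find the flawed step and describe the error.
Step 3: Take square root: x = sqrt(-2)

Step 3 takes the square root of -2, which is negative. In the real number system, the square root of a negative number is undefined. The equation x^2 + 2 = 0 has no real solutions. Square roots of negative numbers only exist in the complex numbers.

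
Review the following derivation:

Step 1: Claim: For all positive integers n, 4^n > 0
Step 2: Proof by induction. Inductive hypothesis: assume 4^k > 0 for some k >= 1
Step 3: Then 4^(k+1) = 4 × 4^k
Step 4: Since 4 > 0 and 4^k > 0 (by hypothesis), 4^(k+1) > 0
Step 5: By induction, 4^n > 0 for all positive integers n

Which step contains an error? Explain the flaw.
Step 5: By induction, 4^n > 0 for all positive integers n

Step 5 concludes the proof by induction, but no base case was ever established. A valid induction proof requires: (1) a base case proving 4^1 > 0, and (2) an inductive step showing IF 4^k > 0 THEN 4^(k+1) > 0. Steps 2-4 correctly establish the inductive step, but without the base case the conclusion in step 5 does not follow.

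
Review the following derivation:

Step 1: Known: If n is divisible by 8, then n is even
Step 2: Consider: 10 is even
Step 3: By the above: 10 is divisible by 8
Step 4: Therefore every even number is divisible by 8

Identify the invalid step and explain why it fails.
Step 3: By the above: 10 is divisible by 8

Step 3 commits the fallacy of affirming the consequent. The known fact 'divisible by 8 → even' does NOT imply 'even → divisible by 8'. That would be the converse, which is false. For example, 10 is even but 10 ÷ 8 = 1.25, which is not an integer.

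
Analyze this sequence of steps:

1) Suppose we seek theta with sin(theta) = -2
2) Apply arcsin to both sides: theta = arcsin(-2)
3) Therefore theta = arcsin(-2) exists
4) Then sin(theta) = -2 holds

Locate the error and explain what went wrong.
Step 2: Apply arcsin to both sides: theta = arcsin(-2)

Step 2 applies arcsin to -2. However, arcsin(x) is only defined for x in [-1, 1] because sin(theta) can only produce values in that range. Since |-2| > 1, arcsin(-2) is undefined. There is no angle whose sine equals -2.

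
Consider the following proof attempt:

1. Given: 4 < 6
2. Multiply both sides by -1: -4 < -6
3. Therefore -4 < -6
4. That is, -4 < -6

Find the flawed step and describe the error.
Step 2: Multiply both sides by -1: -4 < -6

Step 2 multiplies both sides by -1 but fails to reverse the inequality sign. When multiplying (or dividing) an inequality by a negative number, the direction must be reversed. Since 4 < 6, we should get -4 > -6, i.e., -4 > -6.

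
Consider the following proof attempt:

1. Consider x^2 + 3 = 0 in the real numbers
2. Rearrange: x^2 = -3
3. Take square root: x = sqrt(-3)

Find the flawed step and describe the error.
Step 3: Take square root: x = sqrt(-3)

Step 3 takes the square root of -3, which is negative. In the real number system, the square root of a negative number is undefined. The equation x^2 + 3 = 0 has no real solutions. Square roots of negative numbers only exist in the complex numbers.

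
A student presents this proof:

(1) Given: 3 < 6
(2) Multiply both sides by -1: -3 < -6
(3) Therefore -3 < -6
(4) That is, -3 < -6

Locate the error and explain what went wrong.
Step 2: Multiply both sides by -1: -3 < -6

Step 2 multiplies both sides by -1 but fails to reverse the inequality sign. When multiplying (or dividing) an inequality by a negative number, the direction must be reversed. Since 3 < 6, we should get -3 > -6, i.e., -3 > -6.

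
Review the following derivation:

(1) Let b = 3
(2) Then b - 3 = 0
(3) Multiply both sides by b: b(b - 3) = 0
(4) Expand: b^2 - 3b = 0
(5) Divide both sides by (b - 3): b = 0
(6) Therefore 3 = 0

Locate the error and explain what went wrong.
Step 5: Divide both sides by (b - 3): b = 0

Step 5 divides both sides by (b - 3). However, since b = 3, we have (b - 3) = 0. Division by zero is undefined, making this step invalid.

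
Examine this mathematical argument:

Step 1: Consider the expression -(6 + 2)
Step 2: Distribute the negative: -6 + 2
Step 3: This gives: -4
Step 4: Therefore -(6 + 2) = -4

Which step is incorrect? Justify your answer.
Step 2: Distribute the negative: -6 + 2

Step 2 incorrectly distributes the negative sign. The correct distribution is -(6 + 2) = -6 - 2 = -8. The negative must be applied to both terms, not just the first. The error treats -(6 + 2) as -6 + 2, which equals -4 instead of -8.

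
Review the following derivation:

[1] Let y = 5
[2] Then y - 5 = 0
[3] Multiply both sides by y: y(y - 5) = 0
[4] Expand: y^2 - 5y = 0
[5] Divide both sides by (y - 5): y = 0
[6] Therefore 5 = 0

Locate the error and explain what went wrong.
Step 5: Divide both sides by (y - 5): y = 0

Step 5 divides both sides by (y - 5). However, since y = 5, we have (y - 5) = 0. Division by zero is undefined, making this step invalid.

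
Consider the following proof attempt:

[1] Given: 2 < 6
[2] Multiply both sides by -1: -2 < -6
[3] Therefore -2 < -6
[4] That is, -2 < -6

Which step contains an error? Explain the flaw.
Step 2: Multiply both sides by -1: -2 < -6

Step 2 multiplies both sides by -1 but fails to reverse the inequality sign. When multiplying (or dividing) an inequality by a negative number, the direction must be reversed. Since 2 < 6, we should get -2 > -6, i.e., -2 > -6.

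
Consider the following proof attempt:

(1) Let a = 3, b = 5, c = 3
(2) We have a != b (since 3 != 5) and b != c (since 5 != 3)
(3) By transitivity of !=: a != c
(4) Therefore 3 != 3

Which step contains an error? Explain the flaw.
Step 3: By transitivity of !=: a != c

Step 3 incorrectly applies transitivity to the '!=' relation. Transitivity states: if a R b and b R c, then a R c. However, '!=' is not transitive. Counterexample: 3 != 5 and 5 != 3, but 3 = 3 (both equal 3). Transitivity holds for relations like <, <=, =, but not for !=.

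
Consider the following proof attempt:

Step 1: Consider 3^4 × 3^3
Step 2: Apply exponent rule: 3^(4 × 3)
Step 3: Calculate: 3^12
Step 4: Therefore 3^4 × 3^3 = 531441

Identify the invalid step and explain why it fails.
Step 2: Apply exponent rule: 3^(4 × 3)

Step 2 incorrectly states that a^b × a^c = a^(b×c). The correct rule is a^b × a^c = a^(b+c). The actual value is 3^4 × 3^3 = 3^7 = 2187, not 3^12 = 531441.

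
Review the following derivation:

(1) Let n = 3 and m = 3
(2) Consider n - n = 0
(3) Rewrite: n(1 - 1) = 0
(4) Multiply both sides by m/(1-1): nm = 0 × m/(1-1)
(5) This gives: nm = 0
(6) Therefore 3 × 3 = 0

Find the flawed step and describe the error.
Step 4: Multiply both sides by m/(1-1): nm = 0 × m/(1-1)

Step 4 multiplies both sides by m/(1-1). However, 1-1 = 0, so this is multiplication by m/0, which is undefined. We cannot multiply by an undefined expression.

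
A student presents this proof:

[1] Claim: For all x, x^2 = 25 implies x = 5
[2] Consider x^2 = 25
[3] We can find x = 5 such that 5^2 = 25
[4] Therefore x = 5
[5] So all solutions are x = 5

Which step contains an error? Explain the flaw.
Step 4: Therefore x = 5

Step 4 incorrectly concludes that x = 5 is the only solution. The proof shows that x = 5 is A solution (existence), but does not show it is the ONLY solution (uniqueness). In fact, x = -5 is also a solution since (-5)^2 = 25. Finding one solution doesn't prove there are no others.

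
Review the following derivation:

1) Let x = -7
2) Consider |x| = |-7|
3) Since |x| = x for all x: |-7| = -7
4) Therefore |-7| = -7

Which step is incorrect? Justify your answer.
Step 3: Since |x| = x for all x: |-7| = -7

Step 3 incorrectly states that |x| = x for all x. The correct definition is |x| = x when x >= 0, and |x| = -x when x < 0. Since -7 < 0, we have |-7| = -(-7) = 7, not -7.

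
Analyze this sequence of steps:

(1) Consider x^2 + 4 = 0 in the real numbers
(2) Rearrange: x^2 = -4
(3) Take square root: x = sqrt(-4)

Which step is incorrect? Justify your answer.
Step 3: Take square root: x = sqrt(-4)

Step 3 takes the square root of -4, which is negative. In the real number system, the square root of a negative number is undefined. The equation x^2 + 4 = 0 has no real solutions. Square roots of negative numbers only exist in the complex numbers.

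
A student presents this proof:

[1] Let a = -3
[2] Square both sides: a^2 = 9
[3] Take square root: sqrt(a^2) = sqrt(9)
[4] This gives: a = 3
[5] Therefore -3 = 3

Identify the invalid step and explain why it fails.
Step 4: This gives: a = 3

Step 4 incorrectly states that sqrt(a^2) = a. The correct identity is sqrt(a^2) = |a|. Since a = -3 < 0, we have sqrt(a^2) = |-3| = 3, not a = -3.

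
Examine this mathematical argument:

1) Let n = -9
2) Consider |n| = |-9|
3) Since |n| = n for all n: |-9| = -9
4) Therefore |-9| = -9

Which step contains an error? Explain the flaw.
Step 3: Since |n| = n for all n: |-9| = -9

Step 3 incorrectly states that |n| = n for all n. The correct definition is |n| = n when n >= 0, and |n| = -n when n < 0. Since -9 < 0, we have |-9| = -(-9) = 9, not -9.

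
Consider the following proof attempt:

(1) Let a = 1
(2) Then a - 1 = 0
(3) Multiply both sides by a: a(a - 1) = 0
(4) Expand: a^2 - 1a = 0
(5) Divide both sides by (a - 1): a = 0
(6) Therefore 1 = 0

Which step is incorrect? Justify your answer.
Step 5: Divide both sides by (a - 1): a = 0

Step 5 divides both sides by (a - 1). However, since a = 1, we have (a - 1) = 0. Division by zero is undefined, making this step invalid.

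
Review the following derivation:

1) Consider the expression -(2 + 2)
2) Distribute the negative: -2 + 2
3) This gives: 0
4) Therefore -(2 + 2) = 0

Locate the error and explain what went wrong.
Step 2: Distribute the negative: -2 + 2

Step 2 incorrectly distributes the negative sign. The correct distribution is -(2 + 2) = -2 - 2 = -4. The negative must be applied to both terms, not just the first. The error treats -(2 + 2) as -2 + 2, which equals 0 instead of -4.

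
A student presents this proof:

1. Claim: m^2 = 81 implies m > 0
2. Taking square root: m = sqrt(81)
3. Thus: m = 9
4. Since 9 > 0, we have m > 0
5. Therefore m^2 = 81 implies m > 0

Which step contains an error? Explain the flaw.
Step 2: Taking square root: m = sqrt(81)

Step 2 takes the square root and assumes the positive root only. The equation m^2 = 81 actually has two solutions: m = 9 and m = -9. The proof silently assumes m > 0 without justification, then uses this assumption to conclude m > 0, which is circular. The counterexample m = -9 shows the claim is false.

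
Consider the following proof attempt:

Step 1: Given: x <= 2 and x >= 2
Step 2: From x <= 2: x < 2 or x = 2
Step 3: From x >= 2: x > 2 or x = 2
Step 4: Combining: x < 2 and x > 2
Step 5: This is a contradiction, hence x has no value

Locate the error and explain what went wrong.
Step 4: Combining: x < 2 and x > 2

Step 4 incorrectly combines the conditions. From x <= 2 and x >= 2, the intersection is x = 2. The error treats the 'or' cases as 'and' requirements. The correct conclusion is that x = 2 is the unique solution, not that no solution exists.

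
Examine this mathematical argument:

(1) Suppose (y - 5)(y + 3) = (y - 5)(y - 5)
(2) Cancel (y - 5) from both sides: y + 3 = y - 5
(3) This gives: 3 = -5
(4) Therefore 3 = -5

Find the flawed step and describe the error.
Step 2: Cancel (y - 5) from both sides: y + 3 = y - 5

Step 2 cancels (y - 5) from both sides. This is only valid if (y - 5) ≠ 0, i.e., y ≠ 5. When y = 5, both sides equal zero regardless of the other factors. The correct approach requires considering y = 5 as a separate case.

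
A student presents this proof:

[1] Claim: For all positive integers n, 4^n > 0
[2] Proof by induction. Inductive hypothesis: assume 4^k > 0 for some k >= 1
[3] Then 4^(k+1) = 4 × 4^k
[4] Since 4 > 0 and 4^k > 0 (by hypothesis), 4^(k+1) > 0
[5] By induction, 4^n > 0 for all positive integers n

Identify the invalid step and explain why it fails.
Step 5: By induction, 4^n > 0 for all positive integers n

Step 5 concludes the proof by induction, but no base case was ever established. A valid induction proof requires: (1) a base case proving 4^1 > 0, and (2) an inductive step showing IF 4^k > 0 THEN 4^(k+1) > 0. Steps 2-4 correctly establish the inductive step, but without the base case the conclusion in step 5 does not follow.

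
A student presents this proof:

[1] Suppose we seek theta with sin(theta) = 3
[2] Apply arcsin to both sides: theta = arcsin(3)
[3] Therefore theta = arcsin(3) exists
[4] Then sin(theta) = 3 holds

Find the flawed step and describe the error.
Step 2: Apply arcsin to both sides: theta = arcsin(3)

Step 2 applies arcsin to 3. However, arcsin(x) is only defined for x in [-1, 1] because sin(theta) can only produce values in that range. Since |3| > 1, arcsin(3) is undefined. There is no angle whose sine equals 3.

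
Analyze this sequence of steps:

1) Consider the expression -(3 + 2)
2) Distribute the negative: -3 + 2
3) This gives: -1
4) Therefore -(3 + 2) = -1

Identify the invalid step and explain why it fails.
Step 2: Distribute the negative: -3 + 2

Step 2 incorrectly distributes the negative sign. The correct distribution is -(3 + 2) = -3 - 2 = -5. The negative must be applied to both terms, not just the first. The error treats -(3 + 2) as -3 + 2, which equals -1 instead of -5.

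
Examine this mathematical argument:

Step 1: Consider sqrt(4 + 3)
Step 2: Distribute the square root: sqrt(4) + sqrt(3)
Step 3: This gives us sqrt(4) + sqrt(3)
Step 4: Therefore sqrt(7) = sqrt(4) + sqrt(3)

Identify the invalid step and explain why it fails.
Step 2: Distribute the square root: sqrt(4) + sqrt(3)

Step 2 incorrectly 'distributes' the square root over addition. The square root function does not distribute: sqrt(a + b) ≠ sqrt(a) + sqrt(b). In fact, sqrt(4 + 3) = sqrt(7) ≈ 2.6458, while sqrt(4) + sqrt(3) ≈ 3.7321.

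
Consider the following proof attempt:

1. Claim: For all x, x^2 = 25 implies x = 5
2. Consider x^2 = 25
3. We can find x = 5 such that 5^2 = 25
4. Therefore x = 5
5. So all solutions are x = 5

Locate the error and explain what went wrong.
Step 4: Therefore x = 5

Step 4 incorrectly concludes that x = 5 is the only solution. The proof shows that x = 5 is A solution (existence), but does not show it is the ONLY solution (uniqueness). In fact, x = -5 is also a solution since (-5)^2 = 25. Finding one solution doesn't prove there are no others.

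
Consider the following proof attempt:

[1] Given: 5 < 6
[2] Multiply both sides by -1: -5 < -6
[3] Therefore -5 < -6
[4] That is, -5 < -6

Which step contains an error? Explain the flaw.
Step 2: Multiply both sides by -1: -5 < -6

Step 2 multiplies both sides by -1 but fails to reverse the inequality sign. When multiplying (or dividing) an inequality by a negative number, the direction must be reversed. Since 5 < 6, we should get -5 > -6, i.e., -5 > -6.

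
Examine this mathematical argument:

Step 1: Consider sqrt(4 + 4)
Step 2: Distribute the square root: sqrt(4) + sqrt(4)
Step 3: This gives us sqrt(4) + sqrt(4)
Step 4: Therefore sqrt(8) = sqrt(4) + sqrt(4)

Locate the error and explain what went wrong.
Step 2: Distribute the square root: sqrt(4) + sqrt(4)

Step 2 incorrectly 'distributes' the square root over addition. The square root function does not distribute: sqrt(a + b) ≠ sqrt(a) + sqrt(b). In fact, sqrt(4 + 4) = sqrt(8) ≈ 2.8284, while sqrt(4) + sqrt(4) ≈ 4.0000.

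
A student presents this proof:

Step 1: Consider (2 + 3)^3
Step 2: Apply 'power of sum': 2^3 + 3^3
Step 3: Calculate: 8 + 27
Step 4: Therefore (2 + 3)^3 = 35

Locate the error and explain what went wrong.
Step 2: Apply 'power of sum': 2^3 + 3^3

Step 2 incorrectly applies a non-existent rule '(a+b)^n = a^n + b^n'. This is false in general. The correct expansion uses the binomial theorem. The actual value is (2 + 3)^3 = 5^3 = 125, not 35.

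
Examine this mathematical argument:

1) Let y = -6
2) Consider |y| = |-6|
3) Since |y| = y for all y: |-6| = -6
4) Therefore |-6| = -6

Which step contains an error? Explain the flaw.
Step 3: Since |y| = y for all y: |-6| = -6

Step 3 incorrectly states that |y| = y for all y. The correct definition is |y| = y when y >= 0, and |y| = -y when y < 0. Since -6 < 0, we have |-6| = -(-6) = 6, not -6.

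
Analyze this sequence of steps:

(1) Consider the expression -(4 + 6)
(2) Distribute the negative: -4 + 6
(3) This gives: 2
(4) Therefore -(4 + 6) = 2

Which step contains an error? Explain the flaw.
Step 2: Distribute the negative: -4 + 6

Step 2 incorrectly distributes the negative sign. The correct distribution is -(4 + 6) = -4 - 6 = -10. The negative must be applied to both terms, not just the first. The error treats -(4 + 6) as -4 + 6, which equals 2 instead of -10.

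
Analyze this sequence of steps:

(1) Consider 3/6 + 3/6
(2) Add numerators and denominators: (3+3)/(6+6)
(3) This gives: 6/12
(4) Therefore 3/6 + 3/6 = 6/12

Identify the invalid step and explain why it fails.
Step 2: Add numerators and denominators: (3+3)/(6+6)

Step 2 incorrectly adds fractions by separately adding numerators and denominators. This is wrong. The correct method requires a common denominator: 3/6 + 3/6 = (3×6 + 3×6)/(6×6) = 36/36 = 1. The method used gives 6/12, which is different.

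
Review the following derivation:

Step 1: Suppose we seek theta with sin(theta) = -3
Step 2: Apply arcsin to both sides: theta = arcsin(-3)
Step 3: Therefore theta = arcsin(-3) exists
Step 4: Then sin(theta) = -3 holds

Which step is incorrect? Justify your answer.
Step 2: Apply arcsin to both sides: theta = arcsin(-3)

Step 2 applies arcsin to -3. However, arcsin(x) is only defined for x in [-1, 1] because sin(theta) can only produce values in that range. Since |-3| > 1, arcsin(-3) is undefined. There is no angle whose sine equals -3.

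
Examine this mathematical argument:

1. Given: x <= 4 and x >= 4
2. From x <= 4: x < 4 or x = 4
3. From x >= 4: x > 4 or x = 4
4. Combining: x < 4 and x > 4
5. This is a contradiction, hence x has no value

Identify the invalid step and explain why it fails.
Step 4: Combining: x < 4 and x > 4

Step 4 incorrectly combines the conditions. From x <= 4 and x >= 4, the intersection is x = 4. The error treats the 'or' cases as 'and' requirements. The correct conclusion is that x = 4 is the unique solution, not that no solution exists.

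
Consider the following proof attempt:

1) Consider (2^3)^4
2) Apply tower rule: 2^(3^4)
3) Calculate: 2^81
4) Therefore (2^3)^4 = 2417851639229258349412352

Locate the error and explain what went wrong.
Step 2: Apply tower rule: 2^(3^4)

Step 2 incorrectly states that (a^b)^c = a^(b^c). The correct rule is (a^b)^c = a^(b×c). The actual value is (2^3)^4 = 2^12 = 4096, not 2^81 = 2417851639229258349412352.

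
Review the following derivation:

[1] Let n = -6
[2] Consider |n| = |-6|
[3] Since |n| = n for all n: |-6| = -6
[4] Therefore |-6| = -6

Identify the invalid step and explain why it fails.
Step 3: Since |n| = n for all n: |-6| = -6

Step 3 incorrectly states that |n| = n for all n. The correct definition is |n| = n when n >= 0, and |n| = -n when n < 0. Since -6 < 0, we have |-6| = -(-6) = 6, not -6.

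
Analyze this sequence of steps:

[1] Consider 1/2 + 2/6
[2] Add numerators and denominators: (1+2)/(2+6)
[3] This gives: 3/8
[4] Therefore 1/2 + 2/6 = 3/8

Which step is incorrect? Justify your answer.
Step 2: Add numerators and denominators: (1+2)/(2+6)

Step 2 incorrectly adds fractions by separately adding numerators and denominators. This is wrong. The correct method requires a common denominator: 1/2 + 2/6 = (1×6 + 2×2)/(2×6) = 10/12 = 5/6. The method used gives 3/8, which is different.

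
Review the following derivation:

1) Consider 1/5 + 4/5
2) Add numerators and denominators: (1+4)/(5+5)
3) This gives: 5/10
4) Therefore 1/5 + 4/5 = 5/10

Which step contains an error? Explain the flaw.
Step 2: Add numerators and denominators: (1+4)/(5+5)

Step 2 incorrectly adds fractions by separately adding numerators and denominators. This is wrong. The correct method requires a common denominator: 1/5 + 4/5 = (1×5 + 4×5)/(5×5) = 25/25 = 1. The method used gives 5/10, which is different.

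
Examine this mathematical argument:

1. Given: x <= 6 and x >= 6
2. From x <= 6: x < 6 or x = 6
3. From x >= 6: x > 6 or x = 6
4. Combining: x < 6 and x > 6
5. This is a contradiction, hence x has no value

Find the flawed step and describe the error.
Step 4: Combining: x < 6 and x > 6

Step 4 incorrectly combines the conditions. From x <= 6 and x >= 6, the intersection is x = 6. The error treats the 'or' cases as 'and' requirements. The correct conclusion is that x = 6 is the unique solution, not that no solution exists.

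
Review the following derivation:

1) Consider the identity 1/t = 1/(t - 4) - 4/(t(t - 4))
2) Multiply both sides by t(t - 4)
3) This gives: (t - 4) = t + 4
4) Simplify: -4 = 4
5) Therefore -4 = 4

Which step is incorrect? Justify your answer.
Step 3: This gives: (t - 4) = t + 4

Step 3 makes a sign error when clearing denominators. Multiplying -4/(t(t - 4)) by t(t - 4) gives -4, not +4. The correct result is (t - 4) = t - 4, which is trivially true, not (t - 4) = t + 4. (Step 1 is a valid identity: 1/(t - 4) - 4/(t(t - 4)) = (t - 4)/(t(t - 4)) = 1/t.)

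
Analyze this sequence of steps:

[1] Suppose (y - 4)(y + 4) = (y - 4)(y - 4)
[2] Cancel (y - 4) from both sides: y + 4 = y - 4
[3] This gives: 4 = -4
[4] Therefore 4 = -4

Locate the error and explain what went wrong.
Step 2: Cancel (y - 4) from both sides: y + 4 = y - 4

Step 2 cancels (y - 4) from both sides. This is only valid if (y - 4) ≠ 0, i.e., y ≠ 4. When y = 4, both sides equal zero regardless of the other factors. The correct approach requires considering y = 4 as a separate case.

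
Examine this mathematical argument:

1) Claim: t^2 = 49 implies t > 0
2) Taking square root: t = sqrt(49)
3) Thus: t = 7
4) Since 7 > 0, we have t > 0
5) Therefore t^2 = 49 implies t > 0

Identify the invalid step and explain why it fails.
Step 2: Taking square root: t = sqrt(49)

Step 2 takes the square root and assumes the positive root only. The equation t^2 = 49 actually has two solutions: t = 7 and t = -7. The proof silently assumes t > 0 without justification, then uses this assumption to conclude t > 0, which is circular. The counterexample t = -7 shows the claim is false.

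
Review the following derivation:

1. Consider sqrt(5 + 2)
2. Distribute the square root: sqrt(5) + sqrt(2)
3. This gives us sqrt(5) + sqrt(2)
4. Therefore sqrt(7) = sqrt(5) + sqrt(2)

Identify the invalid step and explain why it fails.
Step 2: Distribute the square root: sqrt(5) + sqrt(2)

Step 2 incorrectly 'distributes' the square root over addition. The square root function does not distribute: sqrt(a + b) ≠ sqrt(a) + sqrt(b). In fact, sqrt(5 + 2) = sqrt(7) ≈ 2.6458, while sqrt(5) + sqrt(2) ≈ 3.6503.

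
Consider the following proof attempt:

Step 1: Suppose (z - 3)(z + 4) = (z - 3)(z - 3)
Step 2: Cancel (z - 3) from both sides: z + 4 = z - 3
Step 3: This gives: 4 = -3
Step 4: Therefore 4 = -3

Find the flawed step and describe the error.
Step 2: Cancel (z - 3) from both sides: z + 4 = z - 3

Step 2 cancels (z - 3) from both sides. This is only valid if (z - 3) ≠ 0, i.e., z ≠ 3. When z = 3, both sides equal zero regardless of the other factors. The correct approach requires considering z = 3 as a separate case.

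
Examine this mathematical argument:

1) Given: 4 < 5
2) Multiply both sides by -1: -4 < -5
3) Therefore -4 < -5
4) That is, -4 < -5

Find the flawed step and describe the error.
Step 2: Multiply both sides by -1: -4 < -5

Step 2 multiplies both sides by -1 but fails to reverse the inequality sign. When multiplying (or dividing) an inequality by a negative number, the direction must be reversed. Since 4 < 5, we should get -4 > -5, i.e., -4 > -5.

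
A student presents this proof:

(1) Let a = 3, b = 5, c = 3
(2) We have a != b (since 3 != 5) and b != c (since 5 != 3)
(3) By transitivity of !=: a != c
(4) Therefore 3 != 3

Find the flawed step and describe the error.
Step 3: By transitivity of !=: a != c

Step 3 incorrectly applies transitivity to the '!=' relation. Transitivity states: if a R b and b R c, then a R c. However, '!=' is not transitive. Counterexample: 3 != 5 and 5 != 3, but 3 = 3 (both equal 3). Transitivity holds for relations like <, <=, =, but not for !=.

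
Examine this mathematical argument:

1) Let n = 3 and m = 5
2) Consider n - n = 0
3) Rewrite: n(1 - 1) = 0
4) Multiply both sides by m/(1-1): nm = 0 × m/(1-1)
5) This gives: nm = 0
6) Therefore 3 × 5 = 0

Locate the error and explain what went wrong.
Step 4: Multiply both sides by m/(1-1): nm = 0 × m/(1-1)

Step 4 multiplies both sides by m/(1-1). However, 1-1 = 0, so this is multiplication by m/0, which is undefined. We cannot multiply by an undefined expression.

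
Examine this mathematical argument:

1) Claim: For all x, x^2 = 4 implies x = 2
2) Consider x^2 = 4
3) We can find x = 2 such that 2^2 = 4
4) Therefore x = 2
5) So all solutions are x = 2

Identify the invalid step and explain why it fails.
Step 4: Therefore x = 2

Step 4 incorrectly concludes that x = 2 is the only solution. The proof shows that x = 2 is A solution (existence), but does not show it is the ONLY solution (uniqueness). In fact, x = -2 is also a solution since (-2)^2 = 4. Finding one solution doesn't prove there are no others.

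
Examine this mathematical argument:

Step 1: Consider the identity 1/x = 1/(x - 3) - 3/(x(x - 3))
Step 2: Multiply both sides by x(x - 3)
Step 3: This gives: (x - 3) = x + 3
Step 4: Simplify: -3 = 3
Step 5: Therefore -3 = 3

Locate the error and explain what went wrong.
Step 3: This gives: (x - 3) = x + 3

Step 3 makes a sign error when clearing denominators. Multiplying -3/(x(x - 3)) by x(x - 3) gives -3, not +3. The correct result is (x - 3) = x - 3, which is trivially true, not (x - 3) = x + 3. (Step 1 is a valid identity: 1/(x - 3) - 3/(x(x - 3)) = (x - 3)/(x(x - 3)) = 1/x.)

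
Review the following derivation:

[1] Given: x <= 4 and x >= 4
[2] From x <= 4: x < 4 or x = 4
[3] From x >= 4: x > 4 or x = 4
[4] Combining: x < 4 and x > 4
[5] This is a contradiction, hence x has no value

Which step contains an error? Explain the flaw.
Step 4: Combining: x < 4 and x > 4

Step 4 incorrectly combines the conditions. From x <= 4 and x >= 4, the intersection is x = 4. The error treats the 'or' cases as 'and' requirements. The correct conclusion is that x = 4 is the unique solution, not that no solution exists.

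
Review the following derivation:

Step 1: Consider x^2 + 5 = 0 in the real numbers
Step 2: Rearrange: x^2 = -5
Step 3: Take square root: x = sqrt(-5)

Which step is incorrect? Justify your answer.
Step 3: Take square root: x = sqrt(-5)

Step 3 takes the square root of -5, which is negative. In the real number system, the square root of a negative number is undefined. The equation x^2 + 5 = 0 has no real solutions. Square roots of negative numbers only exist in the complex numbers.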